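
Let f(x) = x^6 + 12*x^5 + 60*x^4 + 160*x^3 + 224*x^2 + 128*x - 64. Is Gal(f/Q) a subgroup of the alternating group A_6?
The polynomial is irreducible of degree 6 over Q. Its discriminant is 36352603193344 = 6029312^2, a perfect square. A Galois group lies in the alternating group exactly when the discriminant is a square in Q, so the Galois group (S_4) is contained in A_6.

Yes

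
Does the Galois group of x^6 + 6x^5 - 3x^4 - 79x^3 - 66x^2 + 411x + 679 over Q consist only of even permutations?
The polynomial is irreducible of degree 6 over Q. Its discriminant is -152796047606667, which is not a perfect square. A Galois group lies in the alternating group exactly when the discriminant is a square in Q, so the Galois group (C_3 x S_3) is not contained in A_6.

No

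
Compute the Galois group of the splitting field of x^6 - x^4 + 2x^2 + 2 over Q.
S_4 (also written S4-)

The polynomial f is an irreducible sextic over Q, so G = Gal(f/Q) is one of the 16 transitive subgroups 6T1, ..., 6T16 of S_6. The discriminant of f is -5120000, which is not a perfect square, so G is not contained in A_6. The transitive groups of degree 6 not contained in A_6 are: C_6 (6T1, order 6), S_3 (6T2, order 6), D_6 (6T3, order 12), C_3 x S_3 (6T5, order 18), A_4 x C_2 (6T6, order 24), S_4 (6T8, order 24), S_3 x S_3 (6T9, order 36), S_4 x C_2 (6T11, order 48), (S_3 x S_3) : C_2 (6T13, order 72), PGL(2,5) (6T14, order 120), S_6 (6T16, order 720). By Dedekind's theorem, for a prime p not dividing disc(f) the degrees of the irreducible factors of f mod p form the cycle type of an element of G. Factoring f modulo the 22 such primes p <= 89 (skipping 2, 5, which divide the discriminant), each new pattern first appears at: mod 3: f = (x^3 + x^2 + 2)(x^3 + 2x^2 + 1), pattern 3+3; mod 7: f = (x^2 + 2)(x^2 + x + 6)(x^2 + 6x + 6), pattern 2+2+2; mod 13: f = (x + 4)(x + 9)(x^4 + 2x^2 + 8), pattern 4+1+1; mod 43: f = (x + 12)(x + 31)(x^2 + 4)(x^2 + 10), pattern 2+2+1+1. No other pattern occurs in this range, so the set of observed cycle types is {3+3, 2+2+2, 4+1+1, 2+2+1+1}. The candidates containing elements of all these cycle types are S_4 (6T8) of order 24, S_4 x C_2 (6T11) of order 48, PGL(2,5) (6T14) of order 120, S_6 (6T16) of order 720; the others are excluded. The observed types are precisely the cycle types that occur in S_4 (6T8) (apart from the identity). Each of the other remaining candidates has further cycle types, and by the Chebotarev density theorem the matching factorization patterns would occur for a proportion of primes equal to their share of the group: S_4 x C_2 (6T11) additionally contains elements of type 6, 4+2, 2+1+1+1+1 (17 of its 48 elements, about 35% of primes); PGL(2,5) (6T14) additionally contains elements of type 6, 5+1 (44 of its 120 elements, about 37% of primes); S_6 (6T16) additionally contains elements of type 6, 5+1, 4+2, 3+2+1, 3+1+1+1, 2+1+1+1+1 (529 of its 720 elements, about 73% of primes). None of the 22 primes tested shows any such pattern (for each of these groups the chance of that is below 10^-4), which rules them out. Hence G = S_4 (6T8), of order 24.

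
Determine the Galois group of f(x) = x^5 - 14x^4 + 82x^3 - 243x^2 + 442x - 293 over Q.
The polynomial f is an irreducible quintic over Q, so G = Gal(f/Q) is a transitive subgroup of S_5: one of C_5 (5T1, order 5), D_5 (5T2, order 10), F_20 (5T3, order 20), A_5 (5T4, order 60) or S_5 (5T5, order 120). The discriminant of f is 2916392985025 = 1707745^2, a perfect square, so G is contained in A_5. The transitive groups of degree 5 contained in A_5 are: C_5 (5T1, order 5), D_5 (5T2, order 10), A_5 (5T4, order 60). By Dedekind's theorem, for a prime p not dividing disc(f) the degrees of the irreducible factors of f mod p form the cycle type of an element of G. Factoring f modulo the 23 such primes p <= 103 (skipping 5, 13, 43, 47, which divide the discriminant), each new pattern first appears at: mod 2: f = (x^5 + x^2 + 1), pattern 5; mod 11: f = (x + 7)(x^2 + 4x + 7)(x^2 + 8x + 3), pattern 2+2+1; mod 83: f = (x + 13)(x + 44)(x + 45)(x + 52)(x + 81), pattern 1+1+1+1+1. No other pattern occurs in this range, so the set of observed cycle types is {5, 2+2+1, 1+1+1+1+1}. The candidates containing elements of all these cycle types are D_5 (5T2) of order 10, A_5 (5T4) of order 60; the others are excluded. The observed types are precisely the cycle types that occur in D_5 (5T2). Each of the other remaining candidates has further cycle types, and by the Chebotarev density theorem the matching factorization patterns would occur for a proportion of primes equal to their share of the group: A_5 (5T4) additionally contains elements of type 3+1+1 (20 of its 60 elements, about 33% of primes). None of the 23 primes tested shows any such pattern (for each of these groups the chance of that is below 10^-4), which rules them out. Hence G = D_5 (5T2), of order 10.

D_5, the dihedral group of order 10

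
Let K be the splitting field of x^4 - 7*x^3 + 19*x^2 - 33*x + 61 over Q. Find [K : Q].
4

The degree of the splitting field over Q equals the order of the Galois group, so first determine the group. The polynomial is an irreducible quartic over Q and its discriminant is 9453125, which is not a perfect square, so the Galois group is not contained in A_4. The resolvent cubic y^3 - 19*y^2 - 13*y + 558 has exactly one rational root, so the Galois group is C_4 or D_4. The quartic becomes reducible over Q(sqrt(disc)), so the group is C_4. The Galois group C_4 (4T1) has order 4, so the splitting field has degree 4 over Q.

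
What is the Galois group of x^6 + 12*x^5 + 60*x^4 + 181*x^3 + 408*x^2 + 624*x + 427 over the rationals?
The polynomial f is an irreducible sextic over Q, so G = Gal(f/Q) is one of the 16 transitive subgroups 6T1, ..., 6T16 of S_6. The discriminant of f is -2573642648187, which is not a perfect square, so G is not contained in A_6. The transitive groups of degree 6 not contained in A_6 are: C_6 (6T1, order 6), S_3 (6T2, order 6), D_6 (6T3, order 12), C_3 x S_3 (6T5, order 18), A_4 x C_2 (6T6, order 24), S_4 (6T8, order 24), S_3 x S_3 (6T9, order 36), S_4 x C_2 (6T11, order 48), (S_3 x S_3) : C_2 (6T13, order 72), PGL(2,5) (6T14, order 120), S_6 (6T16, order 720). By Dedekind's theorem, for a prime p not dividing disc(f) the degrees of the irreducible factors of f mod p form the cycle type of an element of G. Factoring f modulo the 26 such primes p <= 127 (skipping 3, 13, 17, 41, 43, which divide the discriminant), each new pattern first appears at: mod 2: f = (x^6 + x^3 + 1), pattern 6; mod 7: f = (x)(x^2 + 3x + 5)(x^3 + 2x^2 + 3), pattern 3+2+1; mod 11: f = (x^2 + 6x + 10)(x^4 + 6x^3 + 3x^2 + 4x + 2), pattern 4+2; mod 31: f = (x + 6)(x + 25)(x^2 + 21x + 22)(x^2 + 22x + 15), pattern 2+2+1+1; mod 61: f = (x)(x + 9)(x + 34)(x + 51)(x^2 + 40x + 23), pattern 2+1+1+1+1; mod 97: f = (x + 9)(x + 64)(x + 75)(x^3 + 58x^2 + 72x + 51), pattern 3+1+1+1; mod 113: f = (x^2 + 12x + 90)(x^2 + 42x + 44)(x^2 + 71x + 108), pattern 2+2+2; mod 127: f = (x^3 + 55x^2 + 124x + 54)(x^3 + 84x^2 + 15x + 62), pattern 3+3. No other pattern occurs in this range, so the set of observed cycle types is {6, 3+2+1, 4+2, 2+2+1+1, 2+1+1+1+1, 3+1+1+1, 2+2+2, 3+3}. The candidates containing elements of all these cycle types are (S_3 x S_3) : C_2 (6T13) of order 72, S_6 (6T16) of order 720; the others are excluded. The observed types are precisely the cycle types that occur in (S_3 x S_3) : C_2 (6T13) (apart from the identity). Each of the other remaining candidates has further cycle types, and by the Chebotarev density theorem the matching factorization patterns would occur for a proportion of primes equal to their share of the group: S_6 (6T16) additionally contains elements of type 5+1, 4+1+1 (234 of its 720 elements, about 32% of primes). None of the 26 primes tested shows any such pattern (for each of these groups the chance of that is below 10^-4), which rules them out. Hence G = (S_3 x S_3) : C_2 (6T13), of order 72.

(S_3 x S_3) : C_2 (order 72)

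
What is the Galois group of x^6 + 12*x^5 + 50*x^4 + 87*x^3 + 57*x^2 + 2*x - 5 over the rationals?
The polynomial f is an irreducible sextic over Q, so G = Gal(f/Q) is one of the 16 transitive subgroups 6T1, ..., 6T16 of S_6. The discriminant of f is 30991489 = 5567^2, a perfect square, so G is contained in A_6. The transitive groups of degree 6 contained in A_6 are: A_4 (6T4, order 12), S_4 (6T7, order 24), (C_3 x C_3) : C_4 (6T10, order 36), PSL(2,5) (6T12, order 60), A_6 (6T15, order 360). By Dedekind's theorem, for a prime p not dividing disc(f) the degrees of the irreducible factors of f mod p form the cycle type of an element of G. Factoring f modulo the 21 such primes p <= 79 (skipping 19, which divides the discriminant), each new pattern first appears at: mod 2: f = (x + 1)(x^5 + x^4 + x^3 + x + 1), pattern 5+1; mod 7: f = (x^3 + x^2 + 3x + 5)(x^3 + 4x^2 + x + 6), pattern 3+3; mod 61: f = (x + 4)(x + 26)(x^2 + 50x + 13)(x^2 + 54x + 30), pattern 2+2+1+1. No other pattern occurs in this range, so the set of observed cycle types is {5+1, 3+3, 2+2+1+1}. The candidates containing elements of all these cycle types are PSL(2,5) (6T12) of order 60, A_6 (6T15) of order 360; the others are excluded. The observed types are precisely the cycle types that occur in PSL(2,5) (6T12) (apart from the identity). Each of the other remaining candidates has further cycle types, and by the Chebotarev density theorem the matching factorization patterns would occur for a proportion of primes equal to their share of the group: A_6 (6T15) additionally contains elements of type 4+2, 3+1+1+1 (130 of its 360 elements, about 36% of primes). None of the 21 primes tested shows any such pattern (for each of these groups the chance of that is below 10^-4), which rules them out. Hence G = PSL(2,5) (6T12), of order 60.

PSL(2,5) (order 60)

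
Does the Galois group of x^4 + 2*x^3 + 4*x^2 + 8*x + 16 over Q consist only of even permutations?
The polynomial is irreducible of degree 4 over Q. Its discriminant is 512000, which is not a perfect square. A Galois group lies in the alternating group exactly when the discriminant is a square in Q, so the Galois group (C_4) is not contained in A_4.

No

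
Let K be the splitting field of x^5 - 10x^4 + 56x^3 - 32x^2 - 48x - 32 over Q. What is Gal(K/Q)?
S_5 (order 120)

The polynomial f is an irreducible quintic over Q, so G = Gal(f/Q) is a transitive subgroup of S_5: one of C_5 (5T1, order 5), D_5 (5T2, order 10), F_20 (5T3, order 20), A_5 (5T4, order 60) or S_5 (5T5, order 120). The discriminant of f is 22027763187712, which is not a perfect square, so G is not contained in A_5. The transitive groups of degree 5 not contained in A_5 are: F_20 (5T3, order 20), S_5 (5T5, order 120). By Dedekind's theorem, for a prime p not dividing disc(f) the degrees of the irreducible factors of f mod p form the cycle type of an element of G. Factoring f modulo the 5 such primes p <= 13 (skipping 2, which divides the discriminant), each new pattern first appears at: mod 3: f = (x^5 + 2x^4 + 2x^3 + x^2 + 1), pattern 5; mod 5: f = (x + 4)(x^4 + x^3 + 2x^2 + 2), pattern 4+1; mod 13: f = (x + 10)(x + 12)(x^3 + 7x^2 + 3x + 11), pattern 3+1+1. No other pattern occurs in this range, so the set of observed cycle types is {5, 4+1, 3+1+1}. Among the candidates above, the only group containing elements of all these cycle types is S_5 (5T5) — F_20 (5T3) lacks at least one of them. Hence G = S_5 (5T5), of order 120.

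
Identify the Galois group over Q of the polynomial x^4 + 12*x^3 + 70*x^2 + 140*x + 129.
D_4, the dihedral group of order 8

The polynomial is an irreducible quartic over Q and its discriminant is 411041792, which is not a perfect square, so the Galois group is not contained in A_4. The resolvent cubic y^3 - 70*y^2 + 1164*y - 2056 has exactly one rational root, so the Galois group is C_4 or D_4. The quartic remains irreducible over Q(sqrt(disc)), so the group is D_4.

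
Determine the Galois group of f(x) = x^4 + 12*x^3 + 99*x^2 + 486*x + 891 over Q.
The polynomial is an irreducible quartic over Q and its discriminant is 1947199824, which is not a perfect square, so the Galois group is not contained in A_4. The resolvent cubic y^3 - 99*y^2 + 2268*y - 11664 is irreducible over Q. An irreducible resolvent with non-square discriminant gives S_4.

S_4 (also written S4)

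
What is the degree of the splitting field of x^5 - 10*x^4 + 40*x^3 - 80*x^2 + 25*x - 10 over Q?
The degree of the splitting field over Q equals the order of the Galois group, so first determine the group. The polynomial f is an irreducible quintic over Q, so G = Gal(f/Q) is a transitive subgroup of S_5: one of C_5 (5T1, order 5), D_5 (5T2, order 10), F_20 (5T3, order 20), A_5 (5T4, order 60) or S_5 (5T5, order 120). The discriminant of f is 58564000000 = 242000^2, a perfect square, so G is contained in A_5. The transitive groups of degree 5 contained in A_5 are: C_5 (5T1, order 5), D_5 (5T2, order 10), A_5 (5T4, order 60). By Dedekind's theorem, for a prime p not dividing disc(f) the degrees of the irreducible factors of f mod p form the cycle type of an element of G. Factoring f modulo the 3 such primes p <= 13 (skipping 2, 5, 11, which divide the discriminant), each new pattern first appears at: mod 3: f = (x^5 + 2x^4 + x^3 + x^2 + x + 2), pattern 5; mod 13: f = (x + 3)(x + 5)(x^3 + 8x^2 + 8), pattern 3+1+1. No other pattern occurs in this range, so the set of observed cycle types is {5, 3+1+1}. Among the candidates above, the only group containing elements of all these cycle types is A_5 (5T4) — each of C_5 (5T1), D_5 (5T2) lacks at least one of them. Hence G = A_5 (5T4), of order 60. The Galois group A_5 (5T4) has order 60, so the splitting field has degree 60 over Q.

60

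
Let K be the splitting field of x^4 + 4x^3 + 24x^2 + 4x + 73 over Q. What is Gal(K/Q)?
V_4

The polynomial is an irreducible quartic over Q and its discriminant is 228614400 = 15120^2, a perfect square, so the Galois group is contained in A_4. The resolvent cubic y^3 - 24*y^2 - 276*y + 5824 splits completely over Q, which gives the Klein four-group V_4.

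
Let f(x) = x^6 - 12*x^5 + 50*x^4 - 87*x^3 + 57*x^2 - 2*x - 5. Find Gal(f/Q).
The polynomial f is an irreducible sextic over Q, so G = Gal(f/Q) is one of the 16 transitive subgroups 6T1, ..., 6T16 of S_6. The discriminant of f is 30991489 = 5567^2, a perfect square, so G is contained in A_6. The transitive groups of degree 6 contained in A_6 are: A_4 (6T4, order 12), S_4 (6T7, order 24), (C_3 x C_3) : C_4 (6T10, order 36), PSL(2,5) (6T12, order 60), A_6 (6T15, order 360). By Dedekind's theorem, for a prime p not dividing disc(f) the degrees of the irreducible factors of f mod p form the cycle type of an element of G. Factoring f modulo the 21 such primes p <= 79 (skipping 19, which divides the discriminant), each new pattern first appears at: mod 2: f = (x + 1)(x^5 + x^4 + x^3 + x + 1), pattern 5+1; mod 7: f = (x^3 + 3x^2 + x + 1)(x^3 + 6x^2 + 3x + 2), pattern 3+3; mod 61: f = (x + 35)(x + 57)(x^2 + 7x + 30)(x^2 + 11x + 13), pattern 2+2+1+1. No other pattern occurs in this range, so the set of observed cycle types is {5+1, 3+3, 2+2+1+1}. The candidates containing elements of all these cycle types are PSL(2,5) (6T12) of order 60, A_6 (6T15) of order 360; the others are excluded. The observed types are precisely the cycle types that occur in PSL(2,5) (6T12) (apart from the identity). Each of the other remaining candidates has further cycle types, and by the Chebotarev density theorem the matching factorization patterns would occur for a proportion of primes equal to their share of the group: A_6 (6T15) additionally contains elements of type 4+2, 3+1+1+1 (130 of its 360 elements, about 36% of primes). None of the 21 primes tested shows any such pattern (for each of these groups the chance of that is below 10^-4), which rules them out. Hence G = PSL(2,5) (6T12), of order 60.

PSL(2,5)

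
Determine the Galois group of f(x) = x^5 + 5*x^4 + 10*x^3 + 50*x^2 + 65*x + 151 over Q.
F_20 (order 20)

The polynomial f is an irreducible quintic over Q, so G = Gal(f/Q) is a transitive subgroup of S_5: one of C_5 (5T1, order 5), D_5 (5T2, order 10), F_20 (5T3, order 20), A_5 (5T4, order 60) or S_5 (5T5, order 120). The discriminant of f is 1151520050000, which is not a perfect square, so G is not contained in A_5. The transitive groups of degree 5 not contained in A_5 are: F_20 (5T3, order 20), S_5 (5T5, order 120). By Dedekind's theorem, for a prime p not dividing disc(f) the degrees of the irreducible factors of f mod p form the cycle type of an element of G. Factoring f modulo the 18 such primes p <= 71 (skipping 2, 5, which divide the discriminant), each new pattern first appears at: mod 3: f = (x + 2)(x^4 + x^2 + 2), pattern 4+1; mod 11: f = (x^5 + 5x^4 + 10x^3 + 6x^2 + 10x + 8), pattern 5; mod 19: f = (x + 10)(x^2 + 16x + 11)(x^2 + 17x + 5), pattern 2+2+1. No other pattern occurs in this range, so the set of observed cycle types is {4+1, 5, 2+2+1}. The candidates containing elements of all these cycle types are F_20 (5T3) of order 20, S_5 (5T5) of order 120; the others are excluded. The observed types are precisely the cycle types that occur in F_20 (5T3) (apart from the identity). Each of the other remaining candidates has further cycle types, and by the Chebotarev density theorem the matching factorization patterns would occur for a proportion of primes equal to their share of the group: S_5 (5T5) additionally contains elements of type 3+2, 3+1+1, 2+1+1+1 (50 of its 120 elements, about 42% of primes). None of the 18 primes tested shows any such pattern (for each of these groups the chance of that is below 10^-4), which rules them out. Hence G = F_20 (5T3), of order 20.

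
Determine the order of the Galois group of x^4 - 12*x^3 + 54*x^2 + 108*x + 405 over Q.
12

The degree of the splitting field over Q equals the order of the Galois group, so first determine the group. The polynomial is an irreducible quartic over Q and its discriminant is 176319369216 = 419904^2, a perfect square, so the Galois group is contained in A_4. The resolvent cubic y^3 - 54*y^2 - 2916*y + 17496 is irreducible over Q. An irreducible resolvent with square discriminant gives A_4. The Galois group A_4 (4T4) has order 12, so the splitting field has degree 12 over Q.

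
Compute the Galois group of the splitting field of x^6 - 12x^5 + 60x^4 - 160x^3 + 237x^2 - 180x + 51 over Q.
A_4 (order 12)

The polynomial f is an irreducible sextic over Q, so G = Gal(f/Q) is one of the 16 transitive subgroups 6T1, ..., 6T16 of S_6. The discriminant of f is 419904 = 648^2, a perfect square, so G is contained in A_6. The transitive groups of degree 6 contained in A_6 are: A_4 (6T4, order 12), S_4 (6T7, order 24), (C_3 x C_3) : C_4 (6T10, order 36), PSL(2,5) (6T12, order 60), A_6 (6T15, order 360). By Dedekind's theorem, for a prime p not dividing disc(f) the degrees of the irreducible factors of f mod p form the cycle type of an element of G. Factoring f modulo the 33 such primes p <= 149 (skipping 2, 3, which divide the discriminant), each new pattern first appears at: mod 5: f = (x^3 + x + 1)(x^3 + 3x^2 + 4x + 1), pattern 3+3; mod 17: f = (x)(x + 13)(x^2 + 13x + 1)(x^2 + 13x + 11), pattern 2+2+1+1; mod 71: f = (x + 2)(x + 3)(x + 30)(x + 37)(x + 64)(x + 65), pattern 1+1+1+1+1+1. No other pattern occurs in this range, so the set of observed cycle types is {3+3, 2+2+1+1, 1+1+1+1+1+1}. The candidates containing elements of all these cycle types are A_4 (6T4) of order 12, S_4 (6T7) of order 24, (C_3 x C_3) : C_4 (6T10) of order 36, PSL(2,5) (6T12) of order 60, A_6 (6T15) of order 360; the others are excluded. The observed types are precisely the cycle types that occur in A_4 (6T4). Each of the other remaining candidates has further cycle types, and by the Chebotarev density theorem the matching factorization patterns would occur for a proportion of primes equal to their share of the group: S_4 (6T7) additionally contains elements of type 4+2 (6 of its 24 elements, about 25% of primes); (C_3 x C_3) : C_4 (6T10) additionally contains elements of type 4+2, 3+1+1+1 (22 of its 36 elements, about 61% of primes); PSL(2,5) (6T12) additionally contains elements of type 5+1 (24 of its 60 elements, about 40% of primes); A_6 (6T15) additionally contains elements of type 5+1, 4+2, 3+1+1+1 (274 of its 360 elements, about 76% of primes). None of the 33 primes tested shows any such pattern (for each of these groups the chance of that is below 10^-4), which rules them out. Hence G = A_4 (6T4), of order 12.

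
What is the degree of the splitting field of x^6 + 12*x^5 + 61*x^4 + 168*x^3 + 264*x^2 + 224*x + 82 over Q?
48

The degree of the splitting field over Q equals the order of the Galois group, so first determine the group. The polynomial f is an irreducible sextic over Q, so G = Gal(f/Q) is one of the 16 transitive subgroups 6T1, ..., 6T16 of S_6. The discriminant of f is -1722368, which is not a perfect square, so G is not contained in A_6. The transitive groups of degree 6 not contained in A_6 are: C_6 (6T1, order 6), S_3 (6T2, order 6), D_6 (6T3, order 12), C_3 x S_3 (6T5, order 18), A_4 x C_2 (6T6, order 24), S_4 (6T8, order 24), S_3 x S_3 (6T9, order 36), S_4 x C_2 (6T11, order 48), (S_3 x S_3) : C_2 (6T13, order 72), PGL(2,5) (6T14, order 120), S_6 (6T16, order 720). By Dedekind's theorem, for a prime p not dividing disc(f) the degrees of the irreducible factors of f mod p form the cycle type of an element of G. Factoring f modulo the 29 such primes p <= 127 (skipping 2, 29, which divide the discriminant), each new pattern first appears at: mod 3: f = (x^3 + x^2 + 2x + 1)(x^3 + 2x^2 + 1), pattern 3+3; mod 5: f = (x^6 + 2x^5 + x^4 + 3x^3 + 4x^2 + 4x + 2), pattern 6; mod 7: f = (x + 5)(x + 6)(x^4 + x^3 + 6x^2 + 2x + 6), pattern 4+1+1; mod 17: f = (x + 7)(x + 14)(x^2 + 2x + 15)(x^2 + 6x + 6), pattern 2+2+1+1; mod 23: f = (x^2 + 4x + 8)(x^2 + 14x + 15)(x^2 + 17x + 21), pattern 2+2+2; mod 67: f = (x^2 + 4x + 18)(x^4 + 8x^3 + 11x^2 + 47x + 12), pattern 4+2; mod 127: f = (x + 42)(x + 62)(x + 69)(x + 89)(x^2 + 4x + 125), pattern 2+1+1+1+1. No other pattern occurs in this range, so the set of observed cycle types is {3+3, 6, 4+1+1, 2+2+1+1, 2+2+2, 4+2, 2+1+1+1+1}. The candidates containing elements of all these cycle types are S_4 x C_2 (6T11) of order 48, S_6 (6T16) of order 720; the others are excluded. The observed types are precisely the cycle types that occur in S_4 x C_2 (6T11) (apart from the identity). Each of the other remaining candidates has further cycle types, and by the Chebotarev density theorem the matching factorization patterns would occur for a proportion of primes equal to their share of the group: S_6 (6T16) additionally contains elements of type 5+1, 3+2+1, 3+1+1+1 (304 of its 720 elements, about 42% of primes). None of the 29 primes tested shows any such pattern (for each of these groups the chance of that is below 10^-4), which rules them out. Hence G = S_4 x C_2 (6T11), of order 48. The Galois group S_4 x C_2 (6T11) has order 48, so the splitting field has degree 48 over Q.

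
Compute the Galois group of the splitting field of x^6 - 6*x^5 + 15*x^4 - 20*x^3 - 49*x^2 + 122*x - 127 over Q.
S_4 (order 24)

The polynomial f is an irreducible sextic over Q, so G = Gal(f/Q) is one of the 16 transitive subgroups 6T1, ..., 6T16 of S_6. The discriminant of f is 3603718079512576 = 60030976^2, a perfect square, so G is contained in A_6. The transitive groups of degree 6 contained in A_6 are: A_4 (6T4, order 12), S_4 (6T7, order 24), (C_3 x C_3) : C_4 (6T10, order 36), PSL(2,5) (6T12, order 60), A_6 (6T15, order 360). By Dedekind's theorem, for a prime p not dividing disc(f) the degrees of the irreducible factors of f mod p form the cycle type of an element of G. Factoring f modulo the 79 such primes p <= 419 (skipping 2, 229, which divide the discriminant), each new pattern first appears at: mod 3: f = (x^3 + x^2 + 2)(x^3 + 2x^2 + x + 1), pattern 3+3; mod 7: f = (x^2 + 5x + 3)(x^4 + 3x^3 + 4x^2 + 2), pattern 4+2; mod 23: f = (x + 4)(x + 17)(x^2 + 2)(x^2 + 19x + 6), pattern 2+2+1+1; mod 193: f = (x + 6)(x + 12)(x + 18)(x + 173)(x + 179)(x + 185), pattern 1+1+1+1+1+1. No other pattern occurs in this range, so the set of observed cycle types is {3+3, 4+2, 2+2+1+1, 1+1+1+1+1+1}. The candidates containing elements of all these cycle types are S_4 (6T7) of order 24, (C_3 x C_3) : C_4 (6T10) of order 36, A_6 (6T15) of order 360; the others are excluded. The observed types are precisely the cycle types that occur in S_4 (6T7). Each of the other remaining candidates has further cycle types, and by the Chebotarev density theorem the matching factorization patterns would occur for a proportion of primes equal to their share of the group: (C_3 x C_3) : C_4 (6T10) additionally contains elements of type 3+1+1+1 (4 of its 36 elements, about 11% of primes); A_6 (6T15) additionally contains elements of type 5+1, 3+1+1+1 (184 of its 360 elements, about 51% of primes). None of the 79 primes tested shows any such pattern (for each of these groups the chance of that is below 10^-4), which rules them out. Hence G = S_4 (6T7), of order 24.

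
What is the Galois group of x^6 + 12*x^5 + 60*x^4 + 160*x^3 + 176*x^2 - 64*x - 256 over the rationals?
The polynomial f is an irreducible sextic over Q, so G = Gal(f/Q) is one of the 16 transitive subgroups 6T1, ..., 6T16 of S_6. The discriminant of f is 3603718079512576 = 60030976^2, a perfect square, so G is contained in A_6. The transitive groups of degree 6 contained in A_6 are: A_4 (6T4, order 12), S_4 (6T7, order 24), (C_3 x C_3) : C_4 (6T10, order 36), PSL(2,5) (6T12, order 60), A_6 (6T15, order 360). By Dedekind's theorem, for a prime p not dividing disc(f) the degrees of the irreducible factors of f mod p form the cycle type of an element of G. Factoring f modulo the 79 such primes p <= 419 (skipping 2, 229, which divide the discriminant), each new pattern first appears at: mod 3: f = (x^3 + x^2 + 2)(x^3 + 2x^2 + x + 1), pattern 3+3; mod 7: f = (x^2 + 4x + 6)(x^4 + x^3 + x^2 + 3x + 4), pattern 4+2; mod 23: f = (x + 7)(x + 20)(x^2 + 2x + 3)(x^2 + 6x + 11), pattern 2+2+1+1; mod 193: f = (x + 9)(x + 15)(x + 21)(x + 176)(x + 182)(x + 188), pattern 1+1+1+1+1+1. No other pattern occurs in this range, so the set of observed cycle types is {3+3, 4+2, 2+2+1+1, 1+1+1+1+1+1}. The candidates containing elements of all these cycle types are S_4 (6T7) of order 24, (C_3 x C_3) : C_4 (6T10) of order 36, A_6 (6T15) of order 360; the others are excluded. The observed types are precisely the cycle types that occur in S_4 (6T7). Each of the other remaining candidates has further cycle types, and by the Chebotarev density theorem the matching factorization patterns would occur for a proportion of primes equal to their share of the group: (C_3 x C_3) : C_4 (6T10) additionally contains elements of type 3+1+1+1 (4 of its 36 elements, about 11% of primes); A_6 (6T15) additionally contains elements of type 5+1, 3+1+1+1 (184 of its 360 elements, about 51% of primes). None of the 79 primes tested shows any such pattern (for each of these groups the chance of that is below 10^-4), which rules them out. Hence G = S_4 (6T7), of order 24.

S_4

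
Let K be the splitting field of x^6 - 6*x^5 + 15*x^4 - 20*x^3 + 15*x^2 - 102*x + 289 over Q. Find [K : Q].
The degree of the splitting field over Q equals the order of the Galois group, so first determine the group. The polynomial f is an irreducible sextic over Q, so G = Gal(f/Q) is one of the 16 transitive subgroups 6T1, ..., 6T16 of S_6. The discriminant of f is -9727331052552192, which is not a perfect square, so G is not contained in A_6. The transitive groups of degree 6 not contained in A_6 are: C_6 (6T1, order 6), S_3 (6T2, order 6), D_6 (6T3, order 12), C_3 x S_3 (6T5, order 18), A_4 x C_2 (6T6, order 24), S_4 (6T8, order 24), S_3 x S_3 (6T9, order 36), S_4 x C_2 (6T11, order 48), (S_3 x S_3) : C_2 (6T13, order 72), PGL(2,5) (6T14, order 120), S_6 (6T16, order 720). By Dedekind's theorem, for a prime p not dividing disc(f) the degrees of the irreducible factors of f mod p form the cycle type of an element of G. Factoring f modulo the 27 such primes p <= 127 (skipping 2, 3, 17, 43, which divide the discriminant), each new pattern first appears at: mod 5: f = (x^6 + 4x^5 + 3x + 4), pattern 6; mod 7: f = (x + 1)(x^2 + 6x + 3)(x^3 + x^2 + 6x + 3), pattern 3+2+1; mod 11: f = (x^2 + 5x + 2)(x^4 + 2x^2 + 3x + 7), pattern 4+2; mod 13: f = (x + 2)(x + 5)(x^2 + 4x + 6)(x^2 + 9x + 2), pattern 2+2+1+1; mod 61: f = (x + 18)(x + 40)(x + 52)(x + 56)(x^2 + 11x + 5), pattern 2+1+1+1+1; mod 97: f = (x + 72)(x + 76)(x + 95)(x^3 + 42x^2 + 56x + 17), pattern 3+1+1+1; mod 113: f = (x^2 + 21x + 59)(x^2 + 96x + 78)(x^2 + 103x + 49), pattern 2+2+2; mod 127: f = (x^3 + 46x^2 + 104x + 17)(x^3 + 75x^2 + 17x + 17), pattern 3+3. No other pattern occurs in this range, so the set of observed cycle types is {6, 3+2+1, 4+2, 2+2+1+1, 2+1+1+1+1, 3+1+1+1, 2+2+2, 3+3}. The candidates containing elements of all these cycle types are (S_3 x S_3) : C_2 (6T13) of order 72, S_6 (6T16) of order 720; the others are excluded. The observed types are precisely the cycle types that occur in (S_3 x S_3) : C_2 (6T13) (apart from the identity). Each of the other remaining candidates has further cycle types, and by the Chebotarev density theorem the matching factorization patterns would occur for a proportion of primes equal to their share of the group: S_6 (6T16) additionally contains elements of type 5+1, 4+1+1 (234 of its 720 elements, about 32% of primes). None of the 27 primes tested shows any such pattern (for each of these groups the chance of that is below 10^-4), which rules them out. Hence G = (S_3 x S_3) : C_2 (6T13), of order 72. The Galois group (S_3 x S_3) : C_2 (6T13) has order 72, so the splitting field has degree 72 over Q.

72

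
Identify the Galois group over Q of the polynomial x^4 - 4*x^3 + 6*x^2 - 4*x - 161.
The polynomial is an irreducible quartic over Q and its discriminant is -1088391168, which is not a perfect square, so the Galois group is not contained in A_4. The resolvent cubic y^3 - 6*y^2 + 660*y - 1304 has exactly one rational root, so the Galois group is C_4 or D_4. The quartic remains irreducible over Q(sqrt(disc)), so the group is D_4.

D_4 (order 8)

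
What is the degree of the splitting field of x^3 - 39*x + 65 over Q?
The degree of the splitting field over Q equals the order of the Galois group, so first determine the group. The polynomial is an irreducible cubic over Q and its discriminant is 123201 = 351^2, a perfect square. For an irreducible cubic, a square discriminant forces the Galois group to be A_3, the cyclic group of order 3. The Galois group C_3 (3T1) has order 3, so the splitting field has degree 3 over Q.

3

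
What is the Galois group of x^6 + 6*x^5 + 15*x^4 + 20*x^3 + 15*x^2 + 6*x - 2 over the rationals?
The polynomial f is an irreducible sextic over Q, so G = Gal(f/Q) is one of the 16 transitive subgroups 6T1, ..., 6T16 of S_6. The discriminant of f is 11337408, which is not a perfect square, so G is not contained in A_6. The transitive groups of degree 6 not contained in A_6 are: C_6 (6T1, order 6), S_3 (6T2, order 6), D_6 (6T3, order 12), C_3 x S_3 (6T5, order 18), A_4 x C_2 (6T6, order 24), S_4 (6T8, order 24), S_3 x S_3 (6T9, order 36), S_4 x C_2 (6T11, order 48), (S_3 x S_3) : C_2 (6T13, order 72), PGL(2,5) (6T14, order 120), S_6 (6T16, order 720). By Dedekind's theorem, for a prime p not dividing disc(f) the degrees of the irreducible factors of f mod p form the cycle type of an element of G. Factoring f modulo the 79 such primes p <= 419 (skipping 2, 3, which divide the discriminant), each new pattern first appears at: mod 5: f = (x^2 + 2)(x^2 + 2x + 4)(x^2 + 4x + 1), pattern 2+2+2; mod 7: f = (x^6 + 6x^5 + x^4 + 6x^3 + x^2 + 6x + 5), pattern 6; mod 11: f = (x + 4)(x + 9)(x^2 + 5x + 2)(x^2 + 10x + 7), pattern 2+2+1+1; mod 13: f = (x^3 + 3x^2 + 3x + 5)(x^3 + 3x^2 + 3x + 10), pattern 3+3; mod 61: f = (x + 3)(x + 27)(x + 29)(x + 34)(x + 36)(x + 60), pattern 1+1+1+1+1+1. No other pattern occurs in this range, so the set of observed cycle types is {2+2+2, 6, 2+2+1+1, 3+3, 1+1+1+1+1+1}. The candidates containing elements of all these cycle types are D_6 (6T3) of order 12, A_4 x C_2 (6T6) of order 24, S_3 x S_3 (6T9) of order 36, S_4 x C_2 (6T11) of order 48, (S_3 x S_3) : C_2 (6T13) of order 72, PGL(2,5) (6T14) of order 120, S_6 (6T16) of order 720; the others are excluded. The observed types are precisely the cycle types that occur in D_6 (6T3). Each of the other remaining candidates has further cycle types, and by the Chebotarev density theorem the matching factorization patterns would occur for a proportion of primes equal to their share of the group: A_4 x C_2 (6T6) additionally contains elements of type 2+1+1+1+1 (3 of its 24 elements, about 12% of primes); S_3 x S_3 (6T9) additionally contains elements of type 3+1+1+1 (4 of its 36 elements, about 11% of primes); S_4 x C_2 (6T11) additionally contains elements of type 4+2, 4+1+1, 2+1+1+1+1 (15 of its 48 elements, about 31% of primes); (S_3 x S_3) : C_2 (6T13) additionally contains elements of type 4+2, 3+2+1, 3+1+1+1, 2+1+1+1+1 (40 of its 72 elements, about 56% of primes); PGL(2,5) (6T14) additionally contains elements of type 5+1, 4+1+1 (54 of its 120 elements, about 45% of primes); S_6 (6T16) additionally contains elements of type 5+1, 4+2, 4+1+1, 3+2+1, 3+1+1+1, 2+1+1+1+1 (499 of its 720 elements, about 69% of primes). None of the 79 primes tested shows any such pattern (for each of these groups the chance of that is below 10^-4), which rules them out. Hence G = D_6 (6T3), of order 12.

D_6 (order 12)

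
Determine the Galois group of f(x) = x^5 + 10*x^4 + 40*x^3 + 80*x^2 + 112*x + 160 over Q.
The polynomial f is an irreducible quintic over Q, so G = Gal(f/Q) is a transitive subgroup of S_5: one of C_5 (5T1, order 5), D_5 (5T2, order 10), F_20 (5T3, order 20), A_5 (5T4, order 60) or S_5 (5T5, order 120). The discriminant of f is 61018734592, which is not a perfect square, so G is not contained in A_5. The transitive groups of degree 5 not contained in A_5 are: F_20 (5T3, order 20), S_5 (5T5, order 120). By Dedekind's theorem, for a prime p not dividing disc(f) the degrees of the irreducible factors of f mod p form the cycle type of an element of G. Factoring f modulo the 5 such primes p <= 13 (skipping 2, which divides the discriminant), each new pattern first appears at: mod 3: f = (x^5 + x^4 + x^3 + 2x^2 + x + 1), pattern 5; mod 5: f = (x)(x^4 + 2), pattern 4+1; mod 13: f = (x + 8)(x + 12)(x^3 + 3x^2 + x + 6), pattern 3+1+1. No other pattern occurs in this range, so the set of observed cycle types is {5, 4+1, 3+1+1}. Among the candidates above, the only group containing elements of all these cycle types is S_5 (5T5) — F_20 (5T3) lacks at least one of them. Hence G = S_5 (5T5), of order 120.

S_5 (order 120)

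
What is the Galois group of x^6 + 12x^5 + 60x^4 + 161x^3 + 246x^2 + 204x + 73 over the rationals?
The polynomial f is an irreducible sextic over Q, so G = Gal(f/Q) is one of the 16 transitive subgroups 6T1, ..., 6T16 of S_6. The discriminant of f is -19683, which is not a perfect square, so G is not contained in A_6. The transitive groups of degree 6 not contained in A_6 are: C_6 (6T1, order 6), S_3 (6T2, order 6), D_6 (6T3, order 12), C_3 x S_3 (6T5, order 18), A_4 x C_2 (6T6, order 24), S_4 (6T8, order 24), S_3 x S_3 (6T9, order 36), S_4 x C_2 (6T11, order 48), (S_3 x S_3) : C_2 (6T13, order 72), PGL(2,5) (6T14, order 120), S_6 (6T16, order 720). By Dedekind's theorem, for a prime p not dividing disc(f) the degrees of the irreducible factors of f mod p form the cycle type of an element of G. Factoring f modulo the 37 such primes p <= 163 (skipping 3, which divides the discriminant), each new pattern first appears at: mod 2: f = (x^6 + x^3 + 1), pattern 6; mod 7: f = (x^3 + 6x^2 + 5x + 4)(x^3 + 6x^2 + 5x + 6), pattern 3+3; mod 17: f = (x^2 + 7x + 11)(x^2 + 8x + 13)(x^2 + 14x + 8), pattern 2+2+2; mod 19: f = (x + 4)(x + 5)(x + 12)(x + 15)(x + 16)(x + 17), pattern 1+1+1+1+1+1. No other pattern occurs in this range, so the set of observed cycle types is {6, 3+3, 2+2+2, 1+1+1+1+1+1}. The candidates containing elements of all these cycle types are C_6 (6T1) of order 6, D_6 (6T3) of order 12, C_3 x S_3 (6T5) of order 18, A_4 x C_2 (6T6) of order 24, S_3 x S_3 (6T9) of order 36, S_4 x C_2 (6T11) of order 48, (S_3 x S_3) : C_2 (6T13) of order 72, PGL(2,5) (6T14) of order 120, S_6 (6T16) of order 720; the others are excluded. The observed types are precisely the cycle types that occur in C_6 (6T1). Each of the other remaining candidates has further cycle types, and by the Chebotarev density theorem the matching factorization patterns would occur for a proportion of primes equal to their share of the group: D_6 (6T3) additionally contains elements of type 2+2+1+1 (3 of its 12 elements, about 25% of primes); C_3 x S_3 (6T5) additionally contains elements of type 3+1+1+1 (4 of its 18 elements, about 22% of primes); A_4 x C_2 (6T6) additionally contains elements of type 2+2+1+1, 2+1+1+1+1 (6 of its 24 elements, about 25% of primes); S_3 x S_3 (6T9) additionally contains elements of type 3+1+1+1, 2+2+1+1 (13 of its 36 elements, about 36% of primes); S_4 x C_2 (6T11) additionally contains elements of type 4+2, 4+1+1, 2+2+1+1, 2+1+1+1+1 (24 of its 48 elements, about 50% of primes); (S_3 x S_3) : C_2 (6T13) additionally contains elements of type 4+2, 3+2+1, 3+1+1+1, 2+2+1+1, 2+1+1+1+1 (49 of its 72 elements, about 68% of primes); PGL(2,5) (6T14) additionally contains elements of type 5+1, 4+1+1, 2+2+1+1 (69 of its 120 elements, about 58% of primes); S_6 (6T16) additionally contains elements of type 5+1, 4+2, 4+1+1, 3+2+1, 3+1+1+1, 2+2+1+1, 2+1+1+1+1 (544 of its 720 elements, about 76% of primes). None of the 37 primes tested shows any such pattern (for each of these groups the chance of that is below 10^-4), which rules them out. Hence G = C_6 (6T1), of order 6.

C_6, the cyclic group of order 6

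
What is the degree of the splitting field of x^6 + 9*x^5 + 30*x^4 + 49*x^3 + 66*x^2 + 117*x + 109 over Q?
6

The degree of the splitting field over Q equals the order of the Galois group, so first determine the group. The polynomial f is an irreducible sextic over Q, so G = Gal(f/Q) is one of the 16 transitive subgroups 6T1, ..., 6T16 of S_6. The discriminant of f is -67744512, which is not a perfect square, so G is not contained in A_6. The transitive groups of degree 6 not contained in A_6 are: C_6 (6T1, order 6), S_3 (6T2, order 6), D_6 (6T3, order 12), C_3 x S_3 (6T5, order 18), A_4 x C_2 (6T6, order 24), S_4 (6T8, order 24), S_3 x S_3 (6T9, order 36), S_4 x C_2 (6T11, order 48), (S_3 x S_3) : C_2 (6T13, order 72), PGL(2,5) (6T14, order 120), S_6 (6T16, order 720). By Dedekind's theorem, for a prime p not dividing disc(f) the degrees of the irreducible factors of f mod p form the cycle type of an element of G. Factoring f modulo the 23 such primes p <= 101 (skipping 2, 3, 11, which divide the discriminant), each new pattern first appears at: mod 5: f = (x^2 + 2x + 3)(x^2 + 3x + 4)(x^2 + 4x + 2), pattern 2+2+2; mod 7: f = (x^3 + x + 1)(x^3 + 2x^2 + x + 4), pattern 3+3; mod 31: f = (x + 1)(x + 15)(x + 16)(x + 18)(x + 25)(x + 27), pattern 1+1+1+1+1+1. No other pattern occurs in this range, so the set of observed cycle types is {2+2+2, 3+3, 1+1+1+1+1+1}. The candidates containing elements of all these cycle types are C_6 (6T1) of order 6, S_3 (6T2) of order 6, D_6 (6T3) of order 12, C_3 x S_3 (6T5) of order 18, A_4 x C_2 (6T6) of order 24, S_4 (6T8) of order 24, S_3 x S_3 (6T9) of order 36, S_4 x C_2 (6T11) of order 48, (S_3 x S_3) : C_2 (6T13) of order 72, PGL(2,5) (6T14) of order 120, S_6 (6T16) of order 720; the others are excluded. The observed types are precisely the cycle types that occur in S_3 (6T2). Each of the other remaining candidates has further cycle types, and by the Chebotarev density theorem the matching factorization patterns would occur for a proportion of primes equal to their share of the group: C_6 (6T1) additionally contains elements of type 6 (2 of its 6 elements, about 33% of primes); D_6 (6T3) additionally contains elements of type 6, 2+2+1+1 (5 of its 12 elements, about 42% of primes); C_3 x S_3 (6T5) additionally contains elements of type 6, 3+1+1+1 (10 of its 18 elements, about 56% of primes); A_4 x C_2 (6T6) additionally contains elements of type 6, 2+2+1+1, 2+1+1+1+1 (14 of its 24 elements, about 58% of primes); S_4 (6T8) additionally contains elements of type 4+1+1, 2+2+1+1 (9 of its 24 elements, about 38% of primes); S_3 x S_3 (6T9) additionally contains elements of type 6, 3+1+1+1, 2+2+1+1 (25 of its 36 elements, about 69% of primes); S_4 x C_2 (6T11) additionally contains elements of type 6, 4+2, 4+1+1, 2+2+1+1, 2+1+1+1+1 (32 of its 48 elements, about 67% of primes); (S_3 x S_3) : C_2 (6T13) additionally contains elements of type 6, 4+2, 3+2+1, 3+1+1+1, 2+2+1+1, 2+1+1+1+1 (61 of its 72 elements, about 85% of primes); PGL(2,5) (6T14) additionally contains elements of type 6, 5+1, 4+1+1, 2+2+1+1 (89 of its 120 elements, about 74% of primes); S_6 (6T16) additionally contains elements of type 6, 5+1, 4+2, 4+1+1, 3+2+1, 3+1+1+1, 2+2+1+1, 2+1+1+1+1 (664 of its 720 elements, about 92% of primes). None of the 23 primes tested shows any such pattern (for each of these groups the chance of that is below 10^-4), which rules them out. Hence G = S_3 (6T2), of order 6. The Galois group S_3 (6T2) has order 6, so the splitting field has degree 6 over Q.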